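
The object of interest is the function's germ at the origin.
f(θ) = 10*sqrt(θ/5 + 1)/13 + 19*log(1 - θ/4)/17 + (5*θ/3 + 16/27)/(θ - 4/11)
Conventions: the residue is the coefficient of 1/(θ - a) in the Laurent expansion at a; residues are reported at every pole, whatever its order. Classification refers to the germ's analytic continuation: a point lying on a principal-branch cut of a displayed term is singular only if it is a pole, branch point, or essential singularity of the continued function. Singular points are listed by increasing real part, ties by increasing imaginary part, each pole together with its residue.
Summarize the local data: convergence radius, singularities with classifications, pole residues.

Radius of convergence at 0: 4/11.
At -5: an algebraic (square-root) branch point.
At 4/11: a pole of order 1; residue 356/297.
At 4: a logarithmic branch point.

Denominator factor (θ - 4/11): pole of order 1 at 4/11, modulus 4/11.
Branch term (10/13)*sqrt(1 - θ/(-5)): its argument vanishes at θ = -5, a square-root branch point, modulus 5.
Branch term (19/17)*log(1 - θ/(4)): its argument vanishes at θ = 4, a logarithmic branch point, modulus 4.
The radius of convergence is the smallest modulus among the singular points: 4/11.
The branch terms are analytic at 4/11 and contribute nothing to the residue; only the rational part matters.
At the order-1 pole 4/11 set g(θ) = (θ - (4/11))*(rational part) = 5*θ/3 + 16/27.
Simple pole: residue = g(a) at a = 4/11, which is 356/297.
List the singular points by increasing real part (a conjugate pair: the negative imaginary part first).


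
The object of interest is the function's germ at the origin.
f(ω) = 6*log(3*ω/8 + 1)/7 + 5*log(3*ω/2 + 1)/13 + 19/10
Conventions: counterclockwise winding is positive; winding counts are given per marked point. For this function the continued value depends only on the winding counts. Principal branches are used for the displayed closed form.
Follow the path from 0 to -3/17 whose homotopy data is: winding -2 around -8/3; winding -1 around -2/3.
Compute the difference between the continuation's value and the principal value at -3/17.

The rational part is single-valued and drops out of the difference; each branch term changes only by its own monodromy.
(6/7)*log(1 - ω/(-8/3)): each positive loop around -8/3 adds 2*pi*i to the log, so winding -2 contributes (6/7)*(-2)*2*pi*i = -(24/7)*pi*i.
(5/13)*log(1 - ω/(-2/3)): each positive loop around -2/3 adds 2*pi*i to the log, so winding -1 contributes (5/13)*(-1)*2*pi*i = -(10/13)*pi*i.
Summing the contributions at ω = -3/17 gives -(382/91)*pi*i.

Continued minus principal equals -(382/91)*pi*i.


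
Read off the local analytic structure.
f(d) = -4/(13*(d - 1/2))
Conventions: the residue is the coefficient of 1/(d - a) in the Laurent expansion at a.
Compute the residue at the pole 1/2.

At the order-1 pole 1/2 set g(d) = (d - (1/2))*f(d) = -4/13.
Simple pole: residue = g(a) at a = 1/2, which is -4/13.

The residue is -4/13.


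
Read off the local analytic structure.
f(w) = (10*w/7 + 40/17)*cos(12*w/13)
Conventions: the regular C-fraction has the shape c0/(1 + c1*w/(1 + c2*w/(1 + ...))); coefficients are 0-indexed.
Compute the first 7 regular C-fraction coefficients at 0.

Taylor coefficients (expand at 0): a_0 = 40/17, a_1 = 10/7, a_2 = -2880/2873, a_3 = -720/1183, a_4 = 34560/485537, a_5 = 8640/199927, a_6 = -165888/82055753.
c0 = a_0 = 40/17. Peel one level at a time: if S = 1 + c*w/S' with S'(0) = 1, then c is the w-coefficient of S and S' = c*w/(S - 1).
S_1 = c0/f = 1 + (-17/28)*w + (105289/132496)*w^2 + ...; c1 = -17/28.
S_2 = c1*w/(S_1 - 1) = 1 + (105289/80444)*w + (7580808/8254129)*w^2 + ...; c2 = 105289/80444.
S_3 = c2*w/(S_2 - 1) = 1 + (-2016/2873)*w + (-3386880/17793841)*w^2 + ...; c3 = -2016/2873.
S_4 = c3*w/(S_3 - 1) = 1 + (-28560/105289)*w + (-1010037660/11085773521)*w^2 + ...; c4 = -28560/105289.
S_5 = c4*w/(S_4 - 1) = 1 + (-990233/2948092)*w + (74095161961/348759283600)*w^2 + ...; c5 = -990233/2948092.
S_6 = c5*w/(S_5 - 1) = 1 + (74095161961/117144563900)*w + ...; c6 = 74095161961/117144563900.

The regular C-fraction coefficients are [40/17, -17/28, 105289/80444, -2016/2873, -28560/105289, -990233/2948092, 74095161961/117144563900].


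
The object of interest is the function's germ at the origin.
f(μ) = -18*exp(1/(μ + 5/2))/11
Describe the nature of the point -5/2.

The exponent 1/(μ - (-5/2)) has a pole at -5/2, so exp(1/(μ - (-5/2))) takes every nonzero value near it: an essential singularity (not a pole of any order).

The point is an essential singularity.


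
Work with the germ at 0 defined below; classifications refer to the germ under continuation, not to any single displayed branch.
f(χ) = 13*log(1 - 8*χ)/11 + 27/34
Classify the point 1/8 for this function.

The term (13/11)*log(1 - χ/(1/8)) has argument 1 - 1/8/(1/8) = 0 at 1/8: a logarithmic (infinitely-sheeted) branch point; the remaining terms are analytic or single-valued there.

The point is a logarithmic branch point.


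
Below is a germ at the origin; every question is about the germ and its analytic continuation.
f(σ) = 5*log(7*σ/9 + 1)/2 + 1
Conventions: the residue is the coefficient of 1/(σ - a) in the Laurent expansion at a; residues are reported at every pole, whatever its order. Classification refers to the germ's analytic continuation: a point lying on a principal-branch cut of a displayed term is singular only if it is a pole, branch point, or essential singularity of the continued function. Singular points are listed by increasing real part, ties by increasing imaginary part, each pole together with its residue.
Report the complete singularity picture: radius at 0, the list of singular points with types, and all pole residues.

Radius of convergence at 0: 9/7.
At -9/7: a logarithmic branch point.

Branch term (5/2)*log(1 - σ/(-9/7)): its argument vanishes at σ = -9/7, a logarithmic branch point, modulus 9/7.
The radius of convergence is the smallest modulus among the singular points: 9/7.


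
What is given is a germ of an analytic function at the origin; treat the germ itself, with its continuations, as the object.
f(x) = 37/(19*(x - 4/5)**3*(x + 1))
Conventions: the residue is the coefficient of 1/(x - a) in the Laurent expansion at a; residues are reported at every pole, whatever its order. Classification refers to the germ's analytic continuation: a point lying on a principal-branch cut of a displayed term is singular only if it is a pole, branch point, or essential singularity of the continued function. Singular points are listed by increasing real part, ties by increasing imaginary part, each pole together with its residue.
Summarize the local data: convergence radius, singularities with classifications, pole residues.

Denominator factor (x + 1): pole of order 1 at -1, modulus 1.
Denominator factor (x - 4/5)^3: pole of order 3 at 4/5, modulus 4/5.
The radius of convergence is the smallest modulus among the singular points: 4/5.
At the order-1 pole -1 set g(x) = (x - (-1))*f(x) = 37/(19*(x - 4/5)**3).
Simple pole: residue = g(a) at a = -1, which is -4625/13851.
At the order-3 pole 4/5 set g(x) = (x - (4/5))^3*f(x) = 37/(19*(x + 1)).
Order-3 pole: residue = g''(a)/2; g''(4/5) = 9250/13851, so the residue is 4625/13851.
List the singular points by increasing real part (a conjugate pair: the negative imaginary part first).

Radius of convergence at 0: 4/5.
At -1: a pole of order 1; residue -4625/13851.
At 4/5: a pole of order 3; residue 4625/13851.


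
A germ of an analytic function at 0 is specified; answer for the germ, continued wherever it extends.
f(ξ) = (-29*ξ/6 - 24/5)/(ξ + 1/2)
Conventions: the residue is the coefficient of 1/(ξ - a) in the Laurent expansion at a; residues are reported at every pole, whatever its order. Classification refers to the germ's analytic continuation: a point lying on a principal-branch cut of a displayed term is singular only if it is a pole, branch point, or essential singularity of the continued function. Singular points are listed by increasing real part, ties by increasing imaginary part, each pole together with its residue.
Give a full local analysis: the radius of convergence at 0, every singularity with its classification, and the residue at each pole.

Denominator factor (ξ + 1/2): pole of order 1 at -1/2, modulus 1/2.
The radius of convergence is the smallest modulus among the singular points: 1/2.
At the order-1 pole -1/2 set g(ξ) = (ξ - (-1/2))*f(ξ) = -29*ξ/6 - 24/5.
Simple pole: residue = g(a) at a = -1/2, which is -143/60.

Radius of convergence at 0: 1/2.
At -1/2: a pole of order 1; residue -143/60.


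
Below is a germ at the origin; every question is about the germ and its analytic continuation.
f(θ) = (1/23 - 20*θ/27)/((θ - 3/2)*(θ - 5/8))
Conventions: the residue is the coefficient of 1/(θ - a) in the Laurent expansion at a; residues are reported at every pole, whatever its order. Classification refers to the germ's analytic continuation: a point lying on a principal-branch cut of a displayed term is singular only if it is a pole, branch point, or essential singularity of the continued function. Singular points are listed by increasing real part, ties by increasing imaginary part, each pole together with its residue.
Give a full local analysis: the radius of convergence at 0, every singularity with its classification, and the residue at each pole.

Radius of convergence at 0: 5/8.
At 5/8: a pole of order 1; residue 2084/4347.
At 3/2: a pole of order 1; residue -1768/1449.

Denominator factor (θ - 3/2): pole of order 1 at 3/2, modulus 3/2.
Denominator factor (θ - 5/8): pole of order 1 at 5/8, modulus 5/8.
The radius of convergence is the smallest modulus among the singular points: 5/8.
At the order-1 pole 5/8 set g(θ) = (θ - (5/8))*f(θ) = (1/23 - 20*θ/27)/(θ - 3/2).
Simple pole: residue = g(a) at a = 5/8, which is 2084/4347.
At the order-1 pole 3/2 set g(θ) = (θ - (3/2))*f(θ) = (1/23 - 20*θ/27)/(θ - 5/8).
Simple pole: residue = g(a) at a = 3/2, which is -1768/1449.
List the singular points by increasing real part (a conjugate pair: the negative imaginary part first).


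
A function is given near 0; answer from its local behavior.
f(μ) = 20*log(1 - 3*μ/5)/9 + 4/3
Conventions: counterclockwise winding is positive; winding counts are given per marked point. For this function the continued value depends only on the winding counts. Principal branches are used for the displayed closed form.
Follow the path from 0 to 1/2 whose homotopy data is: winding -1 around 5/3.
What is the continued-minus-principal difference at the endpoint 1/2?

The rational part is single-valued and drops out of the difference; each branch term changes only by its own monodromy.
(20/9)*log(1 - μ/(5/3)): each positive loop around 5/3 adds 2*pi*i to the log, so winding -1 contributes (20/9)*(-1)*2*pi*i = -(40/9)*pi*i.
Summing the contributions at μ = 1/2 gives -(40/9)*pi*i.

Continued minus principal equals -(40/9)*pi*i.


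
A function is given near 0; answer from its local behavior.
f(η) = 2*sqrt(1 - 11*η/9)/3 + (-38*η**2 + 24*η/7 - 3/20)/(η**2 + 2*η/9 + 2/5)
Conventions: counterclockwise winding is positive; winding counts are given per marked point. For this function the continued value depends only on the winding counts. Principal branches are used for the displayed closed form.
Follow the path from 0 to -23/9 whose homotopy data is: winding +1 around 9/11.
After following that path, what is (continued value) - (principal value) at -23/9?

Continued minus principal equals -(4/27)*sqrt(334).

The rational part is single-valued and drops out of the difference; each branch term changes only by its own monodromy.
(2/3)*sqrt(1 - η/(9/11)): winding +1 is odd, the square root flips sign, contributing -2*(2/3)*sqrt(1 - (-23/9)/(9/11)) = -2*(2/3)*sqrt(334/81) = -(4/27)*sqrt(334).
Summing the contributions at η = -23/9 gives -(4/27)*sqrt(334).


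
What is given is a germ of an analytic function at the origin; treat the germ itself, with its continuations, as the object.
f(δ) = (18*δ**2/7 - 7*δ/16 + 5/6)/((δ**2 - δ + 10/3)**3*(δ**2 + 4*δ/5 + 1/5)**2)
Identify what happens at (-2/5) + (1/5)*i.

The denominator factor δ**2 + 4*δ/5 + 1/5 vanishes at (-2/5) + (1/5)*i and appears to the power 2; the numerator there equals (5531/4200) - (1397/2800)*i, nonzero, and no other factor vanishes.
Hence a pole whose order is the multiplicity, 2.

The point is a pole of order 2.


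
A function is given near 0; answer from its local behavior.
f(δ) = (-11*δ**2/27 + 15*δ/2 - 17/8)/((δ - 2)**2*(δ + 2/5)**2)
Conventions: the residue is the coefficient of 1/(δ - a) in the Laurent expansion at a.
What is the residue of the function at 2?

At the order-2 pole 2 set g(δ) = (δ - (2))^2*f(δ) = (-11*δ**2/27 + 15*δ/2 - 17/8)/(δ + 2/5)**2.
Order-2 pole: residue = g'(a); g'(2) = -113425/186624, so the residue is -113425/186624.

The residue is -113425/186624.


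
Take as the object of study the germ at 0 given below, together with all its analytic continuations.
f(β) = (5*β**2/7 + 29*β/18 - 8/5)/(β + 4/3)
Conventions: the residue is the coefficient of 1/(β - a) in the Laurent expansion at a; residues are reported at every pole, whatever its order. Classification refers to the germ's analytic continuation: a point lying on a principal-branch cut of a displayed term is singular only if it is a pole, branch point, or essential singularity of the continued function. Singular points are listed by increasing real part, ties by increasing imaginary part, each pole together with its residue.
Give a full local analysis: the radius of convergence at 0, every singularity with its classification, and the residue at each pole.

Radius of convergence at 0: 4/3.
At -4/3: a pole of order 1; residue -2342/945.

Denominator factor (β + 4/3): pole of order 1 at -4/3, modulus 4/3.
The radius of convergence is the smallest modulus among the singular points: 4/3.
At the order-1 pole -4/3 set g(β) = (β - (-4/3))*f(β) = 5*β**2/7 + 29*β/18 - 8/5.
Simple pole: residue = g(a) at a = -4/3, which is -2342/945.


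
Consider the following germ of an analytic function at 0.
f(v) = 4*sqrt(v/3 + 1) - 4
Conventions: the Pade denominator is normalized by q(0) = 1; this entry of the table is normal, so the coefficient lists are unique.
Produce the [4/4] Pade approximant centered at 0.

The Pade approximant has numerator coefficients [0, 2/3, 1/3, 5/108, 1/648]; denominator coefficients [1, 7/12, 5/48, 5/864, 1/20736].

Taylor coefficients needed (expand at 0): a_0 = 0, a_1 = 2/3, a_2 = -1/18, a_3 = 1/108, a_4 = -5/2592, a_5 = 7/15552, a_6 = -7/62208, a_7 = 11/373248, a_8 = -143/17915904.
Write the denominator as Q(v) = 1 + q1*v + q2*v^2 + q3*v^3 + q4*v^4. Requiring Q*f - P = O(v^9) with deg P <= 4 kills the coefficients of v^5..v^8 in Q*f:
  v^5: a_5 + q1*a_4 + q2*a_3 + q3*a_2 + q4*a_1 = 0, i.e. 7/15552 + (-5/2592)*q1 + (1/108)*q2 + (-1/18)*q3 + (2/3)*q4 = 0.
  v^6: a_6 + q1*a_5 + q2*a_4 + q3*a_3 + q4*a_2 = 0, i.e. -7/62208 + (7/15552)*q1 + (-5/2592)*q2 + (1/108)*q3 + (-1/18)*q4 = 0.
  v^7: a_7 + q1*a_6 + q2*a_5 + q3*a_4 + q4*a_3 = 0, i.e. 11/373248 + (-7/62208)*q1 + (7/15552)*q2 + (-5/2592)*q3 + (1/108)*q4 = 0.
  v^8: a_8 + q1*a_7 + q2*a_6 + q3*a_5 + q4*a_4 = 0, i.e. -143/17915904 + (11/373248)*q1 + (-7/62208)*q2 + (7/15552)*q3 + (-5/2592)*q4 = 0.
Solving this linear system: q1 = 7/12, q2 = 5/48, q3 = 5/864, q4 = 1/20736.
The numerator is Q*f truncated at degree 4: P0 = a_0 = 0; P1 = a_1 + q1*a_0 = 2/3; P2 = a_2 + q1*a_1 + q2*a_0 = 1/3; P3 = a_3 + q1*a_2 + q2*a_1 + q3*a_0 = 5/108; P4 = a_4 + q1*a_3 + q2*a_2 + q3*a_1 + q4*a_0 = 1/648.


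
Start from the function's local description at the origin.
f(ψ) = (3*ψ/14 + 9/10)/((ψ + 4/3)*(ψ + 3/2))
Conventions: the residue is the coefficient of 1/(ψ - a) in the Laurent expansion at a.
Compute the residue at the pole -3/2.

The residue is -243/70.

At the order-1 pole -3/2 set g(ψ) = (ψ - (-3/2))*f(ψ) = (3*ψ/14 + 9/10)/(ψ + 4/3).
Simple pole: residue = g(a) at a = -3/2, which is -243/70.


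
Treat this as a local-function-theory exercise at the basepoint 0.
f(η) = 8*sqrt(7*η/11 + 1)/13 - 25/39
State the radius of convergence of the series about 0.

Branch term (8/13)*sqrt(1 - η/(-11/7)): its argument vanishes at η = -11/7, a square-root branch point, modulus 11/7.
The radius of convergence is the smallest modulus among the singular points: 11/7.

The radius of convergence is 11/7.


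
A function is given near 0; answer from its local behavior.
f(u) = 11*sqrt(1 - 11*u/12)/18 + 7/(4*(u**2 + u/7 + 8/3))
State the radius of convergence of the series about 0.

Denominator factor (u**2 + u/7 + 8/3): discriminant -1565/147, complex-conjugate roots (-1/14) + ((1/42)*sqrt(4695))*i and (-1/14) - ((1/42)*sqrt(4695))*i; poles of order 1, moduli (2/3)*sqrt(6) and (2/3)*sqrt(6).
Branch term (11/18)*sqrt(1 - u/(12/11)): its argument vanishes at u = 12/11, a square-root branch point, modulus 12/11.
The radius of convergence is the smallest modulus among the singular points: 12/11.

The radius of convergence is 12/11.


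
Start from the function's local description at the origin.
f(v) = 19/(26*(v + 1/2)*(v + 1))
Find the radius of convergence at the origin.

The radius of convergence is 1/2.

Denominator factor (v + 1): pole of order 1 at -1, modulus 1.
Denominator factor (v + 1/2): pole of order 1 at -1/2, modulus 1/2.
The radius of convergence is the smallest modulus among the singular points: 1/2.


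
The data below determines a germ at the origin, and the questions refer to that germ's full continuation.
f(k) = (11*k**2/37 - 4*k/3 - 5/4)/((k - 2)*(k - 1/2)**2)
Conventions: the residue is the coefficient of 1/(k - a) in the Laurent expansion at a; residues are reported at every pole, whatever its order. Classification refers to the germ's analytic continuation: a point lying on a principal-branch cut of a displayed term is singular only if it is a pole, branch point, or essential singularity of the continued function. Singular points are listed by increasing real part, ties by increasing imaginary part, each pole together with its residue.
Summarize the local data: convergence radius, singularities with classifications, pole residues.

Radius of convergence at 0: 1/2.
At 1/2: a pole of order 2; residue 1508/999.
At 2: a pole of order 1; residue -1211/999.

Denominator factor (k - 1/2)^2: pole of order 2 at 1/2, modulus 1/2.
Denominator factor (k - 2): pole of order 1 at 2, modulus 2.
The radius of convergence is the smallest modulus among the singular points: 1/2.
At the order-2 pole 1/2 set g(k) = (k - (1/2))^2*f(k) = (11*k**2/37 - 4*k/3 - 5/4)/(k - 2).
Order-2 pole: residue = g'(a); g'(1/2) = 1508/999, so the residue is 1508/999.
At the order-1 pole 2 set g(k) = (k - (2))*f(k) = (11*k**2/37 - 4*k/3 - 5/4)/(k - 1/2)**2.
Simple pole: residue = g(a) at a = 2, which is -1211/999.
List the singular points by increasing real part (a conjugate pair: the negative imaginary part first).


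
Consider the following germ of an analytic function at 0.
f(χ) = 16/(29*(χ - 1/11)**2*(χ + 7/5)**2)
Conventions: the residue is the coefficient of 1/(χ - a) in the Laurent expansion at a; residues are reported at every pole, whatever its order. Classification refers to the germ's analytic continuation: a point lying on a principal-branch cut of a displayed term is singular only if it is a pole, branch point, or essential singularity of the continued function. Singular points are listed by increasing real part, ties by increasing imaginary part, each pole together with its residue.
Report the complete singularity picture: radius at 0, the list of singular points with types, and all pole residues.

Radius of convergence at 0: 1/11.
At -7/5: a pole of order 2; residue 665500/1998709.
At 1/11: a pole of order 2; residue -665500/1998709.

Denominator factor (χ + 7/5)^2: pole of order 2 at -7/5, modulus 7/5.
Denominator factor (χ - 1/11)^2: pole of order 2 at 1/11, modulus 1/11.
The radius of convergence is the smallest modulus among the singular points: 1/11.
At the order-2 pole -7/5 set g(χ) = (χ - (-7/5))^2*f(χ) = 16/(29*(χ - 1/11)**2).
Order-2 pole: residue = g'(a); g'(-7/5) = 665500/1998709, so the residue is 665500/1998709.
At the order-2 pole 1/11 set g(χ) = (χ - (1/11))^2*f(χ) = 16/(29*(χ + 7/5)**2).
Order-2 pole: residue = g'(a); g'(1/11) = -665500/1998709, so the residue is -665500/1998709.
List the singular points by increasing real part (a conjugate pair: the negative imaginary part first).


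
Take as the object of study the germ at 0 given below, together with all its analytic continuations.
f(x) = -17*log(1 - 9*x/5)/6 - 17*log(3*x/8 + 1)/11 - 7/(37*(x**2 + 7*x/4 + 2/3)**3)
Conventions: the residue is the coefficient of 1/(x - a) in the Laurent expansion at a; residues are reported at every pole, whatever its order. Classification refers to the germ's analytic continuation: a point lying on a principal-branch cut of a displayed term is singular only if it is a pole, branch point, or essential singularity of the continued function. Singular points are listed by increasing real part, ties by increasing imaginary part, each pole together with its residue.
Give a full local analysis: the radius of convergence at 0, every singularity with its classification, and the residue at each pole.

Denominator factor (x**2 + 7*x/4 + 2/3)^3: discriminant 19/48, real irrational roots -7/8 + (1/24)*sqrt(57) and -7/8 - (1/24)*sqrt(57); poles of order 3, moduli 7/8 - (1/24)*sqrt(57) and 7/8 + (1/24)*sqrt(57).
Branch term (-17/6)*log(1 - x/(5/9)): its argument vanishes at x = 5/9, a logarithmic branch point, modulus 5/9.
Branch term (-17/11)*log(1 - x/(-8/3)): its argument vanishes at x = -8/3, a logarithmic branch point, modulus 8/3.
The radius of convergence is the smallest modulus among the singular points: 5/9.
The branch terms are analytic at -7/8 - (1/24)*sqrt(57) and contribute nothing to the residue; only the rational part matters.
The factor x**2 + 7*x/4 + 2/3 splits as (x - a)(x - a') with a = -7/8 - (1/24)*sqrt(57), a' = -7/8 + (1/24)*sqrt(57). At the order-3 pole a set g(x) = (x - a)^3*(rational part) = [-7/37] / (x - a')^3.
Order-3 pole: residue = g''(a)/2; g''(-7/8 - (1/24)*sqrt(57)) = (774144/253783)*sqrt(57), so the residue is (387072/253783)*sqrt(57).
The branch terms are analytic at -7/8 + (1/24)*sqrt(57) and contribute nothing to the residue; only the rational part matters.
The factor x**2 + 7*x/4 + 2/3 splits as (x - a)(x - a') with a = -7/8 + (1/24)*sqrt(57), a' = -7/8 - (1/24)*sqrt(57). At the order-3 pole a set g(x) = (x - a)^3*(rational part) = [-7/37] / (x - a')^3.
Order-3 pole: residue = g''(a)/2; g''(-7/8 + (1/24)*sqrt(57)) = -(774144/253783)*sqrt(57), so the residue is -(387072/253783)*sqrt(57).
List the singular points by increasing real part (a conjugate pair: the negative imaginary part first).

Radius of convergence at 0: 5/9.
At -8/3: a logarithmic branch point.
At -7/8 - (1/24)*sqrt(57): a pole of order 3; residue (387072/253783)*sqrt(57).
At -7/8 + (1/24)*sqrt(57): a pole of order 3; residue -(387072/253783)*sqrt(57).
At 5/9: a logarithmic branch point.


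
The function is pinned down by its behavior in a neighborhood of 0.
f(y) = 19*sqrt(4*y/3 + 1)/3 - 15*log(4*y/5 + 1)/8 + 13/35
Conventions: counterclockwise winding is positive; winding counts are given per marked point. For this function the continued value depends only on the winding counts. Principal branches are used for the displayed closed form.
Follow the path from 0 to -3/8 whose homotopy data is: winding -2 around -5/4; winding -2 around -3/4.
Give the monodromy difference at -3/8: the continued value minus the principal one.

The rational part is single-valued and drops out of the difference; each branch term changes only by its own monodromy.
(19/3)*sqrt(1 - y/(-3/4)): winding -2 is even, the square root returns to the same sheet, contribution 0.
(-15/8)*log(1 - y/(-5/4)): each positive loop around -5/4 adds 2*pi*i to the log, so winding -2 contributes (-15/8)*(-2)*2*pi*i = (15/2)*pi*i.
Summing the contributions at y = -3/8 gives (15/2)*pi*i.

Continued minus principal equals (15/2)*pi*i.


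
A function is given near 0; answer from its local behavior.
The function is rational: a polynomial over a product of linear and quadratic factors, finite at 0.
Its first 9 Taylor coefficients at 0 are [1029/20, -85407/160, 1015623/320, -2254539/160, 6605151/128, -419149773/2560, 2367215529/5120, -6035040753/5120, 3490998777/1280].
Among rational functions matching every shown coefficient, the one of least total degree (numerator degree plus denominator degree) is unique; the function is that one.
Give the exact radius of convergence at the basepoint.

The radius of convergence is (1/7)*sqrt(14).

No rational of total degree below 7 reproduces all 9 coefficients; solving the [1/6] Pade equations on them gives f(ψ) = (3*ψ/20 + 6/5)/(ψ**2 + ψ + 2/7)**3, whose expansion matches every shown term.
Denominator factor (ψ**2 + ψ + 2/7)^3: discriminant -1/7, complex-conjugate roots (-1/2) + ((1/14)*sqrt(7))*i and (-1/2) - ((1/14)*sqrt(7))*i; poles of order 3, moduli (1/7)*sqrt(14) and (1/7)*sqrt(14).
The radius of convergence is the smallest modulus among the singular points: (1/7)*sqrt(14).


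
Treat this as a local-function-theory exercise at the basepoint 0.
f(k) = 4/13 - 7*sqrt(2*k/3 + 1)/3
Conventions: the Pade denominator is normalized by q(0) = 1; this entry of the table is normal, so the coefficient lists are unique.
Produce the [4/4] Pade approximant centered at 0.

The Pade approximant has numerator coefficients [-79/39, -245/78, -253/156, -145/468, -269/16848]; denominator coefficients [1, 7/6, 5/12, 5/108, 1/1296].

Taylor coefficients needed (expand at 0): a_0 = -79/39, a_1 = -7/9, a_2 = 7/54, a_3 = -7/162, a_4 = 35/1944, a_5 = -49/5832, a_6 = 49/11664, a_7 = -77/34992, a_8 = 1001/839808.
Write the denominator as Q(k) = 1 + q1*k + q2*k^2 + q3*k^3 + q4*k^4. Requiring Q*f - P = O(k^9) with deg P <= 4 kills the coefficients of k^5..k^8 in Q*f:
  k^5: a_5 + q1*a_4 + q2*a_3 + q3*a_2 + q4*a_1 = 0, i.e. -49/5832 + (35/1944)*q1 + (-7/162)*q2 + (7/54)*q3 + (-7/9)*q4 = 0.
  k^6: a_6 + q1*a_5 + q2*a_4 + q3*a_3 + q4*a_2 = 0, i.e. 49/11664 + (-49/5832)*q1 + (35/1944)*q2 + (-7/162)*q3 + (7/54)*q4 = 0.
  k^7: a_7 + q1*a_6 + q2*a_5 + q3*a_4 + q4*a_3 = 0, i.e. -77/34992 + (49/11664)*q1 + (-49/5832)*q2 + (35/1944)*q3 + (-7/162)*q4 = 0.
  k^8: a_8 + q1*a_7 + q2*a_6 + q3*a_5 + q4*a_4 = 0, i.e. 1001/839808 + (-77/34992)*q1 + (49/11664)*q2 + (-49/5832)*q3 + (35/1944)*q4 = 0.
Solving this linear system: q1 = 7/6, q2 = 5/12, q3 = 5/108, q4 = 1/1296.
The numerator is Q*f truncated at degree 4: P0 = a_0 = -79/39; P1 = a_1 + q1*a_0 = -245/78; P2 = a_2 + q1*a_1 + q2*a_0 = -253/156; P3 = a_3 + q1*a_2 + q2*a_1 + q3*a_0 = -145/468; P4 = a_4 + q1*a_3 + q2*a_2 + q3*a_1 + q4*a_0 = -269/16848.


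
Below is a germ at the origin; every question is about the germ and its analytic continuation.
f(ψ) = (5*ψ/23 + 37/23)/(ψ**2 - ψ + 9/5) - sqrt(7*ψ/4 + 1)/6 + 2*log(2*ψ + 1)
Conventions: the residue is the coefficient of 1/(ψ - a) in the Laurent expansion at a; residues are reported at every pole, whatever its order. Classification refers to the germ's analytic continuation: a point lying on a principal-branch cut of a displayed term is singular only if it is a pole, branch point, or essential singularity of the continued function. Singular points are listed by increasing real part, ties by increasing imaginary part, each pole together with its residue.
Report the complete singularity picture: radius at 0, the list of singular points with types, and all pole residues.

Denominator factor (ψ**2 - ψ + 9/5): discriminant -31/5, complex-conjugate roots (1/2) + ((1/10)*sqrt(155))*i and (1/2) - ((1/10)*sqrt(155))*i; poles of order 1, moduli (3/5)*sqrt(5) and (3/5)*sqrt(5).
Branch term (2)*log(1 - ψ/(-1/2)): its argument vanishes at ψ = -1/2, a logarithmic branch point, modulus 1/2.
Branch term (-1/6)*sqrt(1 - ψ/(-4/7)): its argument vanishes at ψ = -4/7, a square-root branch point, modulus 4/7.
The radius of convergence is the smallest modulus among the singular points: 1/2.
The branch terms are analytic at (1/2) - ((1/10)*sqrt(155))*i and contribute nothing to the residue; only the rational part matters.
The factor ψ**2 - ψ + 9/5 splits as (ψ - a)(ψ - a') with a = (1/2) - ((1/10)*sqrt(155))*i, a' = (1/2) + ((1/10)*sqrt(155))*i. At the order-1 pole a set g(ψ) = (ψ - a)*(rational part) = [5*ψ/23 + 37/23] / (ψ - a').
Simple pole: residue = g(a) at a = (1/2) - ((1/10)*sqrt(155))*i, which is (5/46) + ((79/1426)*sqrt(155))*i.
The branch terms are analytic at (1/2) + ((1/10)*sqrt(155))*i and contribute nothing to the residue; only the rational part matters.
The factor ψ**2 - ψ + 9/5 splits as (ψ - a)(ψ - a') with a = (1/2) + ((1/10)*sqrt(155))*i, a' = (1/2) - ((1/10)*sqrt(155))*i. At the order-1 pole a set g(ψ) = (ψ - a)*(rational part) = [5*ψ/23 + 37/23] / (ψ - a').
Simple pole: residue = g(a) at a = (1/2) + ((1/10)*sqrt(155))*i, which is (5/46) - ((79/1426)*sqrt(155))*i.
List the singular points by increasing real part (a conjugate pair: the negative imaginary part first).

Radius of convergence at 0: 1/2.
At -4/7: an algebraic (square-root) branch point.
At -1/2: a logarithmic branch point.
At (1/2) - ((1/10)*sqrt(155))*i: a pole of order 1; residue (5/46) + ((79/1426)*sqrt(155))*i.
At (1/2) + ((1/10)*sqrt(155))*i: a pole of order 1; residue (5/46) - ((79/1426)*sqrt(155))*i.


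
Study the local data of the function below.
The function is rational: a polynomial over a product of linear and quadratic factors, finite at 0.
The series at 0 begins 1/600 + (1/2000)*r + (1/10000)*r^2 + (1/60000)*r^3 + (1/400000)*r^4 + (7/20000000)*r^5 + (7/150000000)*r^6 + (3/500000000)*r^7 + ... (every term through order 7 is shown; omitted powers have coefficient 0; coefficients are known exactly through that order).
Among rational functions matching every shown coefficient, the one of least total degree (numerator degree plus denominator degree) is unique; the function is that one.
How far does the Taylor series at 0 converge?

The radius of convergence is 10.

No rational of total degree below 3 reproduces all 8 coefficients; solving the [0/3] Pade equations on them gives f(r) = -5/(3*(r - 10)**3), whose expansion matches every shown term.
Denominator factor (r - 10)^3: pole of order 3 at 10, modulus 10.
The radius of convergence is the smallest modulus among the singular points: 10.


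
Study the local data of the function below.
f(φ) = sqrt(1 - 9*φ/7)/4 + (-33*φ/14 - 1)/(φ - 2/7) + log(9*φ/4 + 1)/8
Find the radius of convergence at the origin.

Denominator factor (φ - 2/7): pole of order 1 at 2/7, modulus 2/7.
Branch term (1/4)*sqrt(1 - φ/(7/9)): its argument vanishes at φ = 7/9, a square-root branch point, modulus 7/9.
Branch term (1/8)*log(1 - φ/(-4/9)): its argument vanishes at φ = -4/9, a logarithmic branch point, modulus 4/9.
The radius of convergence is the smallest modulus among the singular points: 2/7.

The radius of convergence is 2/7.


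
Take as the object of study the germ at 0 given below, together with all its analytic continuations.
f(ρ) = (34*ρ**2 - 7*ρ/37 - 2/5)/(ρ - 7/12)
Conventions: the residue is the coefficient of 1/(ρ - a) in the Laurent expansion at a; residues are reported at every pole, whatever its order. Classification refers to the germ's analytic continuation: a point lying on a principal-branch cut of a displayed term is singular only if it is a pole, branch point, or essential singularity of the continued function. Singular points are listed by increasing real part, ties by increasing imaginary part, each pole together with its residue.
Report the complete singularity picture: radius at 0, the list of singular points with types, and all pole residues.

Radius of convergence at 0: 7/12.
At 7/12: a pole of order 1; residue 147307/13320.

Denominator factor (ρ - 7/12): pole of order 1 at 7/12, modulus 7/12.
The radius of convergence is the smallest modulus among the singular points: 7/12.
At the order-1 pole 7/12 set g(ρ) = (ρ - (7/12))*f(ρ) = 34*ρ**2 - 7*ρ/37 - 2/5.
Simple pole: residue = g(a) at a = 7/12, which is 147307/13320.


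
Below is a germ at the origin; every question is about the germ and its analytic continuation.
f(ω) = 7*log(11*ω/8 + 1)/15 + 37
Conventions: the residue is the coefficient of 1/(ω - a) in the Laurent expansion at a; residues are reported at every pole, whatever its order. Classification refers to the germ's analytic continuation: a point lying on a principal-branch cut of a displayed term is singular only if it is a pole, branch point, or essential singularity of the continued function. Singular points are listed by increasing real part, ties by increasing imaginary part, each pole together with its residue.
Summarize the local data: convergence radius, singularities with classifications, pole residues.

Radius of convergence at 0: 8/11.
At -8/11: a logarithmic branch point.

Branch term (7/15)*log(1 - ω/(-8/11)): its argument vanishes at ω = -8/11, a logarithmic branch point, modulus 8/11.
The radius of convergence is the smallest modulus among the singular points: 8/11.


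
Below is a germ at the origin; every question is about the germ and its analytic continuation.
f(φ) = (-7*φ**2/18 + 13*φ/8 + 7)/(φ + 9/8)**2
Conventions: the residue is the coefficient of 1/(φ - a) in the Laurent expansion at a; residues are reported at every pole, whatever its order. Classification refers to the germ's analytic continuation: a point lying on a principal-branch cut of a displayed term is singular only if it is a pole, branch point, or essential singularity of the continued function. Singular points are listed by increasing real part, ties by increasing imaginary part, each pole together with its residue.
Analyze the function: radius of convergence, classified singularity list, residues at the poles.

Radius of convergence at 0: 9/8.
At -9/8: a pole of order 2; residue 5/2.

Denominator factor (φ + 9/8)^2: pole of order 2 at -9/8, modulus 9/8.
The radius of convergence is the smallest modulus among the singular points: 9/8.
At the order-2 pole -9/8 set g(φ) = (φ - (-9/8))^2*f(φ) = -7*φ**2/18 + 13*φ/8 + 7.
Order-2 pole: residue = g'(a); g'(-9/8) = 5/2, so the residue is 5/2.


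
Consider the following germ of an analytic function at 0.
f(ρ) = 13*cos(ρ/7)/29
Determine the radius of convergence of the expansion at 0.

The factor cos(ρ/7) is entire and contributes no finite singular point.
The polynomial part has no poles.
No finite singular points: the Taylor series at 0 converges everywhere.

The radius of convergence is infinite.


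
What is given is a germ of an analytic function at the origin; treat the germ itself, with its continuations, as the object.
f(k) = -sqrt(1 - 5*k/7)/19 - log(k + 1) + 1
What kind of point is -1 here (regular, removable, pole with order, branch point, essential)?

The term (-1)*log(1 - k/(-1)) has argument 1 - -1/(-1) = 0 at -1: a logarithmic (infinitely-sheeted) branch point; the remaining terms are analytic or single-valued there.

The point is a logarithmic branch point.


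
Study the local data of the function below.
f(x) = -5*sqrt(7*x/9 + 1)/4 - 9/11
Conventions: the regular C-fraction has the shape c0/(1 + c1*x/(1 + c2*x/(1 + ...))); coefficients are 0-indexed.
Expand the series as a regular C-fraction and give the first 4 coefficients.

Taylor coefficients (expand at 0): a_0 = -91/44, a_1 = -35/72, a_2 = 245/2592, a_3 = -1715/46656.
c0 = a_0 = -91/44. Peel one level at a time: if S = 1 + c*x/S' with S'(0) = 1, then c is the x-coefficient of S and S' = c*x/(S - 1).
S_1 = c0/f = 1 + (-55/234)*x + (3685/36504)*x^2 + ...; c1 = -55/234.
S_2 = c1*x/(S_1 - 1) = 1 + (67/156)*x + (-49/1296)*x^2 + ...; c2 = 67/156.
S_3 = c2*x/(S_2 - 1) = 1 + (637/7236)*x + ...; c3 = 637/7236.

The regular C-fraction coefficients are [-91/44, -55/234, 67/156, 637/7236].


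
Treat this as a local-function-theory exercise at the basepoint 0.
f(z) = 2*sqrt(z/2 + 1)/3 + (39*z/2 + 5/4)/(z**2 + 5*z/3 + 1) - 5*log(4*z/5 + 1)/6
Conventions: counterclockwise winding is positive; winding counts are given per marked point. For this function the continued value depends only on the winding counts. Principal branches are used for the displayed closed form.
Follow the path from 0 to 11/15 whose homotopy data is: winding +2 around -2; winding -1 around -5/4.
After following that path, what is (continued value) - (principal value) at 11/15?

Continued minus principal equals (5/3)*pi*i.

The rational part is single-valued and drops out of the difference; each branch term changes only by its own monodromy.
(2/3)*sqrt(1 - z/(-2)): winding +2 is even, the square root returns to the same sheet, contribution 0.
(-5/6)*log(1 - z/(-5/4)): each positive loop around -5/4 adds 2*pi*i to the log, so winding -1 contributes (-5/6)*(-1)*2*pi*i = (5/3)*pi*i.
Summing the contributions at z = 11/15 gives (5/3)*pi*i.


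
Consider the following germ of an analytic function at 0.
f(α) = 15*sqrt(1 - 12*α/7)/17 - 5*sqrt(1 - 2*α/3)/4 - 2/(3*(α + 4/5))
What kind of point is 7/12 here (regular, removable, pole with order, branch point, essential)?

The point is an algebraic (square-root) branch point.

The term (15/17)*sqrt(1 - α/(7/12)) has argument 1 - 7/12/(7/12) = 0 at 7/12: a square-root (algebraic, two-sheeted) branch point; the remaining terms are analytic or single-valued there.


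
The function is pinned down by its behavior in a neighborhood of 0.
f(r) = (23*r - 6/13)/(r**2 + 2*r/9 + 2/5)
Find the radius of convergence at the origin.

Denominator factor (r**2 + 2*r/9 + 2/5): discriminant -628/405, complex-conjugate roots (-1/9) + ((1/45)*sqrt(785))*i and (-1/9) - ((1/45)*sqrt(785))*i; poles of order 1, moduli (1/5)*sqrt(10) and (1/5)*sqrt(10).
The radius of convergence is the smallest modulus among the singular points: (1/5)*sqrt(10).

The radius of convergence is (1/5)*sqrt(10).


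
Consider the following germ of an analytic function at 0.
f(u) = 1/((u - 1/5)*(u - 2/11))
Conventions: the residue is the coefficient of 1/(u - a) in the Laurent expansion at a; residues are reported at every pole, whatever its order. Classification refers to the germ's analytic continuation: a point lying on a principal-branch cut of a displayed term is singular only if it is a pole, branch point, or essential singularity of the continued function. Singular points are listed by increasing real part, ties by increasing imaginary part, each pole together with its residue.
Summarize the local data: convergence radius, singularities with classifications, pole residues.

Radius of convergence at 0: 2/11.
At 2/11: a pole of order 1; residue -55.
At 1/5: a pole of order 1; residue 55.

Denominator factor (u - 1/5): pole of order 1 at 1/5, modulus 1/5.
Denominator factor (u - 2/11): pole of order 1 at 2/11, modulus 2/11.
The radius of convergence is the smallest modulus among the singular points: 2/11.
At the order-1 pole 2/11 set g(u) = (u - (2/11))*f(u) = 1/(u - 1/5).
Simple pole: residue = g(a) at a = 2/11, which is -55.
At the order-1 pole 1/5 set g(u) = (u - (1/5))*f(u) = 1/(u - 2/11).
Simple pole: residue = g(a) at a = 1/5, which is 55.
List the singular points by increasing real part (a conjugate pair: the negative imaginary part first).


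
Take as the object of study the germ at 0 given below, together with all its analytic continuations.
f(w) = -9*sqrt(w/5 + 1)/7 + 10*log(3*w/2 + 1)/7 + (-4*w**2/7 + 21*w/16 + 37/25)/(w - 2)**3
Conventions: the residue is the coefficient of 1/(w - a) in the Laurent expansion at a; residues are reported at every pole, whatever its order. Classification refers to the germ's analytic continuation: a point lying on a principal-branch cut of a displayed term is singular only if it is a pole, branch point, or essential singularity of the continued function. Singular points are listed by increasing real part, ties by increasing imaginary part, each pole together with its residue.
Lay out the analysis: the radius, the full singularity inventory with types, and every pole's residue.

Radius of convergence at 0: 2/3.
At -5: an algebraic (square-root) branch point.
At -2/3: a logarithmic branch point.
At 2: a pole of order 3; residue -4/7.

Denominator factor (w - 2)^3: pole of order 3 at 2, modulus 2.
Branch term (10/7)*log(1 - w/(-2/3)): its argument vanishes at w = -2/3, a logarithmic branch point, modulus 2/3.
Branch term (-9/7)*sqrt(1 - w/(-5)): its argument vanishes at w = -5, a square-root branch point, modulus 5.
The radius of convergence is the smallest modulus among the singular points: 2/3.
The branch terms are analytic at 2 and contribute nothing to the residue; only the rational part matters.
At the order-3 pole 2 set g(w) = (w - (2))^3*(rational part) = -4*w**2/7 + 21*w/16 + 37/25.
Order-3 pole: residue = g''(a)/2; g''(2) = -8/7, so the residue is -4/7.
List the singular points by increasing real part (a conjugate pair: the negative imaginary part first).
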